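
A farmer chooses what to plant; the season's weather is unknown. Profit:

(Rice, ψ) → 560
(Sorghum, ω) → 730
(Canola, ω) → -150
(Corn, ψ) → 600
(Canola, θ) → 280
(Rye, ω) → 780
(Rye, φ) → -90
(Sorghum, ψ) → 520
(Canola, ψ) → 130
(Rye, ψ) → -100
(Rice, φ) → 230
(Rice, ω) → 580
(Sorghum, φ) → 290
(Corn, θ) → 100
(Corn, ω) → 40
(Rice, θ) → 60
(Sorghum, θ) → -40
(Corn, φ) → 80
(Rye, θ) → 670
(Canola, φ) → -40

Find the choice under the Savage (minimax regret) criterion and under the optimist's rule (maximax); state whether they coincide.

Column bests: θ=670, φ=290, ψ=600, ω=780.
Sorghum regrets: 710, 0, 80, 50 → max 710
Canola regrets: 390, 330, 470, 930 → max 930
Corn regrets: 570, 210, 0, 740 → max 740
Rice regrets: 610, 60, 40, 200 → max 610
Rye regrets: 0, 380, 700, 0 → max 700
Smallest max regret = 610 → Rice.
Row maxima: Sorghum=730, Canola=280, Corn=600, Rice=580, Rye=780
Best best-case = 780 → Rye.

minimax regret → Rice; maximax → Rye (disagree)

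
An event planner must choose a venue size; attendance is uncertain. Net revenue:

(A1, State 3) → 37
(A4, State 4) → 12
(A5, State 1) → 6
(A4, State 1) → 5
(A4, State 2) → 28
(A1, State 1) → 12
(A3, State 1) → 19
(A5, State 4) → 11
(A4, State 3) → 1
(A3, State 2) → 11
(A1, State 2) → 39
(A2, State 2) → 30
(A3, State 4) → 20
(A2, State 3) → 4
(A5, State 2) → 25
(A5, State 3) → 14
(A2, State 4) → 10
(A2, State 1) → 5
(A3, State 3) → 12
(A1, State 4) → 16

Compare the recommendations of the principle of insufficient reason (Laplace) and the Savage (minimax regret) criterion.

Row averages: A1=26, A2=12.25, A3=15.5, A4=11.5, A5=14
Highest average = 26 → A1.
Column bests: State 1=19, State 2=39, State 3=37, State 4=20.
A1 regrets: 7, 0, 0, 4 → max 7
A2 regrets: 14, 9, 33, 10 → max 33
A3 regrets: 0, 28, 25, 0 → max 28
A4 regrets: 14, 11, 36, 8 → max 36
A5 regrets: 13, 14, 23, 9 → max 23
Smallest max regret = 7 → A1.

laplace → A1; minimax regret → A1 (agree)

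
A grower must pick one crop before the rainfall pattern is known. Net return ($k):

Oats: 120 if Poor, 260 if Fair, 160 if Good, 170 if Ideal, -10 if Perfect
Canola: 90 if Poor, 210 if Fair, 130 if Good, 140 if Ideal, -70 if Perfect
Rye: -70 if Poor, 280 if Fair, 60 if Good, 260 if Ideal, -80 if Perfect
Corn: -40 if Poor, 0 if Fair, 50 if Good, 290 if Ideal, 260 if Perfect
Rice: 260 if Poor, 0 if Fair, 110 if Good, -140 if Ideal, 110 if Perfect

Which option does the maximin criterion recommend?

Oats

Row minima: Oats=-10, Canola=-70, Rye=-80, Corn=-40, Rice=-140
Best worst-case = -10 → Oats.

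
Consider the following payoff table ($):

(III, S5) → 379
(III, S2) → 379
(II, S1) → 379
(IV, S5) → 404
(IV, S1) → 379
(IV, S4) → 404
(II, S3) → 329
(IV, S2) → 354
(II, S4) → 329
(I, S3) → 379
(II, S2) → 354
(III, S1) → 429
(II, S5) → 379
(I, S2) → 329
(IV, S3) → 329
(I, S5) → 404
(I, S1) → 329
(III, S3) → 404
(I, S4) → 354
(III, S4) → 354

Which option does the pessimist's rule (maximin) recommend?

Row minima: I=329, II=329, III=354, IV=329
Best worst-case = 354 → III.

III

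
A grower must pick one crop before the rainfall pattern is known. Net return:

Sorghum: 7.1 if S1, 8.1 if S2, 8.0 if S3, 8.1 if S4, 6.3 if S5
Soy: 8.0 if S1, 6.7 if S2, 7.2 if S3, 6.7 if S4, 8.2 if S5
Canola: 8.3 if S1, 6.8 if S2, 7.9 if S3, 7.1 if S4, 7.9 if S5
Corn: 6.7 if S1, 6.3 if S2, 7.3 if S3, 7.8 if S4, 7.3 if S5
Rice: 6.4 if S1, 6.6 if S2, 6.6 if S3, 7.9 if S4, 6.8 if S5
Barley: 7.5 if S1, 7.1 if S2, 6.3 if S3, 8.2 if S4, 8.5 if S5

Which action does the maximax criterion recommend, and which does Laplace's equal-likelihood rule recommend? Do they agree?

Row maxima: Sorghum=8.1, Soy=8.2, Canola=8.3, Corn=7.8, Rice=7.9, Barley=8.5
Best best-case = 8.5 → Barley.
Row averages: Sorghum=7.52, Soy=7.36, Canola=7.6, Corn=7.08, Rice=6.86, Barley=7.52
Highest average = 7.6 → Canola.

maximax → Barley; laplace → Canola (disagree)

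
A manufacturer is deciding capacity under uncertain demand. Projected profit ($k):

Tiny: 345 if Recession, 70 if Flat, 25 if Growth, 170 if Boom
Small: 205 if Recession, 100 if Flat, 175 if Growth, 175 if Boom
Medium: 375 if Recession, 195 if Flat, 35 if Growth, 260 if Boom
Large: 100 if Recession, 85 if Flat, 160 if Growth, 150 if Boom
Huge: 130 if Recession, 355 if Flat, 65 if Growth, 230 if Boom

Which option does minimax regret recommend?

Medium

Column bests: Recession=375, Flat=355, Growth=175, Boom=260.
Tiny regrets: 30, 285, 150, 90 → max 285
Small regrets: 170, 255, 0, 85 → max 255
Medium regrets: 0, 160, 140, 0 → max 160
Large regrets: 275, 270, 15, 110 → max 275
Huge regrets: 245, 0, 110, 30 → max 245
Smallest max regret = 160 → Medium.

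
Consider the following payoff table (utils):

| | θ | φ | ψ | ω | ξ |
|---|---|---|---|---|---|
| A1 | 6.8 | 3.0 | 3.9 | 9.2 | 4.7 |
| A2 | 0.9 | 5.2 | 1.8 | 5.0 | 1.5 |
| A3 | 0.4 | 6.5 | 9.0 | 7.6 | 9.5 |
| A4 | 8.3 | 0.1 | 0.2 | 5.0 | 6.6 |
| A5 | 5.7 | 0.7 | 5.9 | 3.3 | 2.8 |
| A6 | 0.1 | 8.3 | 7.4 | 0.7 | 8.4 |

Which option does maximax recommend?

A3

Row maxima: A1=9.2, A2=5.2, A3=9.5, A4=8.3, A5=5.9, A6=8.4
Best best-case = 9.5 → A3.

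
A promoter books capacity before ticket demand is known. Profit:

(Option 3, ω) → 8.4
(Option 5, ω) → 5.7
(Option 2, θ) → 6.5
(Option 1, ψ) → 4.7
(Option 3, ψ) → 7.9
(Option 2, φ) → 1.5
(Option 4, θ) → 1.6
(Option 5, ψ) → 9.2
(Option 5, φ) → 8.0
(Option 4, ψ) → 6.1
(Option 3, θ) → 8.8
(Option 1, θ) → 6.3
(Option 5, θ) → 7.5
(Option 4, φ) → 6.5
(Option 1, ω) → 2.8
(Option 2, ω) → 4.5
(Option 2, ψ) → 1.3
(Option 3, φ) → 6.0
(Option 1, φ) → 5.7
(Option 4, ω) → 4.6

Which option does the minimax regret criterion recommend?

Option 3

Column bests: θ=8.8, φ=8.0, ψ=9.2, ω=8.4.
Option 1 regrets: 2.5, 2.3, 4.5, 5.6 → max 5.6
Option 2 regrets: 2.3, 6.5, 7.9, 3.9 → max 7.9
Option 3 regrets: 0.0, 2.0, 1.3, 0.0 → max 2.0
Option 4 regrets: 7.2, 1.5, 3.1, 3.8 → max 7.2
Option 5 regrets: 1.3, 0.0, 0.0, 2.7 → max 2.7
Smallest max regret = 2.0 → Option 3.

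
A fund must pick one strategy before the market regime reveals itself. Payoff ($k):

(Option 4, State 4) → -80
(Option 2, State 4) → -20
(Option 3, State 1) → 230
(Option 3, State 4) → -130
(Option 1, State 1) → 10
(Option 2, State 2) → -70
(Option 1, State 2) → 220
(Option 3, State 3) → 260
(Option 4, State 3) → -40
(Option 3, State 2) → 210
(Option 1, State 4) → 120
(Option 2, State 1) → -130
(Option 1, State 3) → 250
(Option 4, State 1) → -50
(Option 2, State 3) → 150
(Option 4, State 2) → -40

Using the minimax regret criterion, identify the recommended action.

Column bests: State 1=230, State 2=220, State 3=260, State 4=120.
Option 1 regrets: 220, 0, 10, 0 → max 220
Option 2 regrets: 360, 290, 110, 140 → max 360
Option 3 regrets: 0, 10, 0, 250 → max 250
Option 4 regrets: 280, 260, 300, 200 → max 300
Smallest max regret = 220 → Option 1.

Option 1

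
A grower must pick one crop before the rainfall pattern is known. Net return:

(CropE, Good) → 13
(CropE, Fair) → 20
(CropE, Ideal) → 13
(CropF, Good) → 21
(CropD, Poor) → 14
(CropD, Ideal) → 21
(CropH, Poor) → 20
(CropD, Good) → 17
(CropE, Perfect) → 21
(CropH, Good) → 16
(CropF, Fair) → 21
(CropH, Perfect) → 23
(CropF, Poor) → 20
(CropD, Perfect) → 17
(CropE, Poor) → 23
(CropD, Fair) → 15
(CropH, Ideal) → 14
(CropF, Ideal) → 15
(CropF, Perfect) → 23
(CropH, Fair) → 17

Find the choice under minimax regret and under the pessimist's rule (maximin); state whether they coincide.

minimax regret → CropF; maximin → CropF (agree)

Column bests: Poor=23, Fair=21, Good=21, Ideal=21, Perfect=23.
CropE regrets: 0, 1, 8, 8, 2 → max 8
CropH regrets: 3, 4, 5, 7, 0 → max 7
CropF regrets: 3, 0, 0, 6, 0 → max 6
CropD regrets: 9, 6, 4, 0, 6 → max 9
Smallest max regret = 6 → CropF.
Row minima: CropE=13, CropH=14, CropF=15, CropD=14
Best worst-case = 15 → CropF.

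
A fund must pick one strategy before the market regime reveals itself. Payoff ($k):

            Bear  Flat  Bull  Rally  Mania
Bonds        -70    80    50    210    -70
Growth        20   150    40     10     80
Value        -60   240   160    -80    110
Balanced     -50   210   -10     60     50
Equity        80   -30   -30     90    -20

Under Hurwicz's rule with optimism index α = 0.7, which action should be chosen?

Value

Bonds: 0.7·210 + 0.3·(-70) = 126
Growth: 0.7·150 + 0.3·10 = 108
Value: 0.7·240 + 0.3·(-80) = 144
Balanced: 0.7·210 + 0.3·(-50) = 132
Equity: 0.7·90 + 0.3·(-30) = 54
Highest Hurwicz score = 144 → Value.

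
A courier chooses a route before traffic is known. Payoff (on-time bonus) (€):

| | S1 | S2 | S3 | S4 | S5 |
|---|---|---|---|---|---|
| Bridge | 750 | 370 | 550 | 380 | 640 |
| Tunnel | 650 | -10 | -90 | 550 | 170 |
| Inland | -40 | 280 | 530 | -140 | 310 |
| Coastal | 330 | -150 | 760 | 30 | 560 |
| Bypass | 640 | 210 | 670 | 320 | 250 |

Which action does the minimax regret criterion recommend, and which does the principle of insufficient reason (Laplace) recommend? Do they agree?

minimax regret → Bridge; laplace → Bridge (agree)

Column bests: S1=750, S2=370, S3=760, S4=550, S5=640.
Bridge regrets: 0, 0, 210, 170, 0 → max 210
Tunnel regrets: 100, 380, 850, 0, 470 → max 850
Inland regrets: 790, 90, 230, 690, 330 → max 790
Coastal regrets: 420, 520, 0, 520, 80 → max 520
Bypass regrets: 110, 160, 90, 230, 390 → max 390
Smallest max regret = 210 → Bridge.
Row averages: Bridge=538, Tunnel=254, Inland=188, Coastal=306, Bypass=418
Highest average = 538 → Bridge.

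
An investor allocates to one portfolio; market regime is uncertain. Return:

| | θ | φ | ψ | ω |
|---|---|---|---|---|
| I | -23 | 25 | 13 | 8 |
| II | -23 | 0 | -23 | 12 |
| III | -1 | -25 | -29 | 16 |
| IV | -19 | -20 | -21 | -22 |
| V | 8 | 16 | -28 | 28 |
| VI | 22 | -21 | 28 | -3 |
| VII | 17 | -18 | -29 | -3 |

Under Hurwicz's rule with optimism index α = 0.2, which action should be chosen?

VI

I: 0.2·25 + 0.8·(-23) = -13.4
II: 0.2·12 + 0.8·(-23) = -16
III: 0.2·16 + 0.8·(-29) = -20
IV: 0.2·(-19) + 0.8·(-22) = -21.4
V: 0.2·28 + 0.8·(-28) = -16.8
VI: 0.2·28 + 0.8·(-21) = -11.2
VII: 0.2·17 + 0.8·(-29) = -19.8
Highest Hurwicz score = -11.2 → VI.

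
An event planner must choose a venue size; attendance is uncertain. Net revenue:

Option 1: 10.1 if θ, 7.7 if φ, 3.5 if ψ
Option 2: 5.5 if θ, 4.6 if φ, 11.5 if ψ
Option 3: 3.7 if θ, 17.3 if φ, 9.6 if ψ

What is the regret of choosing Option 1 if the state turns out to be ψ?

Best payoff under ψ is 11.5.
Regret = 11.5 − 3.5 = 8.0.

8.0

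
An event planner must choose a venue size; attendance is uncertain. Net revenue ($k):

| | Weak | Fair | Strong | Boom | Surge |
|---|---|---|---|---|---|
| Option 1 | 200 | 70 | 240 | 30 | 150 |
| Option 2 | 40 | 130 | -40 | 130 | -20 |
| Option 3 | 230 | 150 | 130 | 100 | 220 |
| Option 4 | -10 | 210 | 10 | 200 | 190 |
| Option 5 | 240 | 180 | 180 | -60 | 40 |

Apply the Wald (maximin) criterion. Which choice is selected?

Row minima: Option 1=30, Option 2=-40, Option 3=100, Option 4=-10, Option 5=-60
Best worst-case = 100 → Option 3.

Option 3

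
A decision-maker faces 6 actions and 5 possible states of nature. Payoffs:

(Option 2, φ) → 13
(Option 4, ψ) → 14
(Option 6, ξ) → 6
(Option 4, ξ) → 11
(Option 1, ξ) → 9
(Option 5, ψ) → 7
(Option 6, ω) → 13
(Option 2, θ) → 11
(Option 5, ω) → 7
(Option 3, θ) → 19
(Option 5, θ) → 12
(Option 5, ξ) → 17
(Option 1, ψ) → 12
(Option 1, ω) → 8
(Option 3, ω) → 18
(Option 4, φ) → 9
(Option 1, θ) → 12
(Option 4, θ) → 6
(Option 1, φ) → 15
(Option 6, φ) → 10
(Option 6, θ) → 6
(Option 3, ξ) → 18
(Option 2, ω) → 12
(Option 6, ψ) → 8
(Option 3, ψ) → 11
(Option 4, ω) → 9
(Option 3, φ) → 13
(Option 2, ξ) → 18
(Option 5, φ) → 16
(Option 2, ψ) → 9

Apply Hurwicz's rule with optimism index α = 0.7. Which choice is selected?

Option 1: 0.7·15 + 0.3·8 = 12.9
Option 2: 0.7·18 + 0.3·9 = 15.3
Option 3: 0.7·19 + 0.3·11 = 16.6
Option 4: 0.7·14 + 0.3·6 = 11.6
Option 5: 0.7·17 + 0.3·7 = 14
Option 6: 0.7·13 + 0.3·6 = 10.9
Highest Hurwicz score = 16.6 → Option 3.

Option 3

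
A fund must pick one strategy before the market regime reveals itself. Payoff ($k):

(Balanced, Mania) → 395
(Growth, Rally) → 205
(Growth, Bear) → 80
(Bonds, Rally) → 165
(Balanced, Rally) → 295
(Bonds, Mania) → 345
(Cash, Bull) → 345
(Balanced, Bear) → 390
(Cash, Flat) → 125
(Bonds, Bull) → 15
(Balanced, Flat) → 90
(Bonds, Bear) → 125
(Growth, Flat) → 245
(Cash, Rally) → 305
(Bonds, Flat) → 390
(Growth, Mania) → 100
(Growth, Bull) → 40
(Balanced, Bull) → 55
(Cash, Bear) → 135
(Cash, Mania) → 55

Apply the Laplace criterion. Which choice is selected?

Balanced

Row averages: Growth=134, Balanced=245, Bonds=208, Cash=193
Highest average = 245 → Balanced.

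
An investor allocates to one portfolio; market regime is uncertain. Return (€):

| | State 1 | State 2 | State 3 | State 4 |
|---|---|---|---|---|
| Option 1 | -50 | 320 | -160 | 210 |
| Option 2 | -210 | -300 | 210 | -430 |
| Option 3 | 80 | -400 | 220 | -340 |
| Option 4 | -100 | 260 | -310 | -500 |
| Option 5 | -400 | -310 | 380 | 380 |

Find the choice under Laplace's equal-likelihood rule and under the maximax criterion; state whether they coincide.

Row averages: Option 1=80, Option 2=-182.5, Option 3=-110, Option 4=-162.5, Option 5=12.5
Highest average = 80 → Option 1.
Row maxima: Option 1=320, Option 2=210, Option 3=220, Option 4=260, Option 5=380
Best best-case = 380 → Option 5.

laplace → Option 1; maximax → Option 5 (disagree)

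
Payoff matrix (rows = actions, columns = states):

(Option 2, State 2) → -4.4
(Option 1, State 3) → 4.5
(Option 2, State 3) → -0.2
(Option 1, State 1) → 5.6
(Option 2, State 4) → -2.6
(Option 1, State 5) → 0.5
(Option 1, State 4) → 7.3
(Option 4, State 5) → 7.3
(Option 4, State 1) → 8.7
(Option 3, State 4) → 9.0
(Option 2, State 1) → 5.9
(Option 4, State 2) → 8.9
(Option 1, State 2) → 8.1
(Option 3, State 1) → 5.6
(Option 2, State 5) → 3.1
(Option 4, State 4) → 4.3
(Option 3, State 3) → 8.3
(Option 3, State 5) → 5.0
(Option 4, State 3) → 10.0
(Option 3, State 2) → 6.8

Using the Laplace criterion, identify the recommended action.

Row averages: Option 1=5.2, Option 2=0.36, Option 3=6.94, Option 4=7.84
Highest average = 7.84 → Option 4.

Option 4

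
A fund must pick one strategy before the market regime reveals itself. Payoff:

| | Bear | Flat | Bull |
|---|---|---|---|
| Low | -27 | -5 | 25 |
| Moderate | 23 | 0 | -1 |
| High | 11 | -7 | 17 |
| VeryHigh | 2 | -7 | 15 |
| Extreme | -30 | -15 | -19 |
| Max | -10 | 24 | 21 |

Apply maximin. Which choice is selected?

Row minima: Low=-27, Moderate=-1, High=-7, VeryHigh=-7, Extreme=-30, Max=-10
Best worst-case = -1 → Moderate.

Moderate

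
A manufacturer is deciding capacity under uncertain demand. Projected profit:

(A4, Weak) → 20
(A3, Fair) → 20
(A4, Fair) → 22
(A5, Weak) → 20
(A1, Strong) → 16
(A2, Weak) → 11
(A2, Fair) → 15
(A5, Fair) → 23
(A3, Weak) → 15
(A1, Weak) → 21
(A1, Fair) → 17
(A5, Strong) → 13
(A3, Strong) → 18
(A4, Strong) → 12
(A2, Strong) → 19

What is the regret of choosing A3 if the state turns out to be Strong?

Best payoff under Strong is 19.
Regret = 19 − 18 = 1.

1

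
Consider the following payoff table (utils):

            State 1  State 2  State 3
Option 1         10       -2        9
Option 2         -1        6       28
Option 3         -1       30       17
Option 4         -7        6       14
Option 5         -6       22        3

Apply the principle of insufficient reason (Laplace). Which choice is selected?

Row averages: Option 1=17/3, Option 2=11, Option 3=46/3, Option 4=13/3, Option 5=19/3
Highest average = 46/3 → Option 3.

Option 3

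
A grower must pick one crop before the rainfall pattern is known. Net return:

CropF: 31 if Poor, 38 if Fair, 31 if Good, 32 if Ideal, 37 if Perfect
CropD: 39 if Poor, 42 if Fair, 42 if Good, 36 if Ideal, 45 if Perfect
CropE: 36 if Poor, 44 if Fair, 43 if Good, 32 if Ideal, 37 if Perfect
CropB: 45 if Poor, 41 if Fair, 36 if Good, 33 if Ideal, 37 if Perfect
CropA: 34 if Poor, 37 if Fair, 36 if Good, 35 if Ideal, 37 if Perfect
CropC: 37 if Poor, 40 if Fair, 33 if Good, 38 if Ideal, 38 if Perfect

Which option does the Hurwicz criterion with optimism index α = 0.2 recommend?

CropF: 0.2·38 + 0.8·31 = 32.4
CropD: 0.2·45 + 0.8·36 = 37.8
CropE: 0.2·44 + 0.8·32 = 34.4
CropB: 0.2·45 + 0.8·33 = 35.4
CropA: 0.2·37 + 0.8·34 = 34.6
CropC: 0.2·40 + 0.8·33 = 34.4
Highest Hurwicz score = 37.8 → CropD.

CropD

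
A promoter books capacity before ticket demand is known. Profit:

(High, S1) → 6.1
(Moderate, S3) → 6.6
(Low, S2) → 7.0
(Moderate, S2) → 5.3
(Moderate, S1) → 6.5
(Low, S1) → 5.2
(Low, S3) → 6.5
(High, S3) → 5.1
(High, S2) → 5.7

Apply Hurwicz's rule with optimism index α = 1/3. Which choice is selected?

Low

Low: 1/3·7.0 + 2/3·5.2 = 5.8
Moderate: 1/3·6.6 + 2/3·5.3 = 86/15
High: 1/3·6.1 + 2/3·5.1 = 163/30
Highest Hurwicz score = 5.8 → Low.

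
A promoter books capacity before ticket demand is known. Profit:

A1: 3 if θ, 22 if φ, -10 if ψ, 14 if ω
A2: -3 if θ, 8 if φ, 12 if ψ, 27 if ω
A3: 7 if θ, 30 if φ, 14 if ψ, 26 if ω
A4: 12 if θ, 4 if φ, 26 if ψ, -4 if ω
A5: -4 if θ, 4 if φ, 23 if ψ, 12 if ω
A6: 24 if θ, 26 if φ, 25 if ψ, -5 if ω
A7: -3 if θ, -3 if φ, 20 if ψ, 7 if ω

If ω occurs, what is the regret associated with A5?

Best payoff under ω is 27.
Regret = 27 − 12 = 15.

15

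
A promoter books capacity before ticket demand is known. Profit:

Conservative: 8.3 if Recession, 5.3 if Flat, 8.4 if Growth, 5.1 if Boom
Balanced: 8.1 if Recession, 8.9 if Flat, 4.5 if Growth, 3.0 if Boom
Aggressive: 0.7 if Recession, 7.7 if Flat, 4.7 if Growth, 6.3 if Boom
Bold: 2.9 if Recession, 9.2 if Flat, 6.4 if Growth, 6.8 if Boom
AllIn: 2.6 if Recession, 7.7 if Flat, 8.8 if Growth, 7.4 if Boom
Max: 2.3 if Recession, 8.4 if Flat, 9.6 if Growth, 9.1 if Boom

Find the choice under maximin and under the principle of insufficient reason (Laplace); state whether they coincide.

maximin → Conservative; laplace → Max (disagree)

Row minima: Conservative=5.1, Balanced=3.0, Aggressive=0.7, Bold=2.9, AllIn=2.6, Max=2.3
Best worst-case = 5.1 → Conservative.
Row averages: Conservative=6.775, Balanced=6.125, Aggressive=4.85, Bold=6.325, AllIn=6.625, Max=7.35
Highest average = 7.35 → Max.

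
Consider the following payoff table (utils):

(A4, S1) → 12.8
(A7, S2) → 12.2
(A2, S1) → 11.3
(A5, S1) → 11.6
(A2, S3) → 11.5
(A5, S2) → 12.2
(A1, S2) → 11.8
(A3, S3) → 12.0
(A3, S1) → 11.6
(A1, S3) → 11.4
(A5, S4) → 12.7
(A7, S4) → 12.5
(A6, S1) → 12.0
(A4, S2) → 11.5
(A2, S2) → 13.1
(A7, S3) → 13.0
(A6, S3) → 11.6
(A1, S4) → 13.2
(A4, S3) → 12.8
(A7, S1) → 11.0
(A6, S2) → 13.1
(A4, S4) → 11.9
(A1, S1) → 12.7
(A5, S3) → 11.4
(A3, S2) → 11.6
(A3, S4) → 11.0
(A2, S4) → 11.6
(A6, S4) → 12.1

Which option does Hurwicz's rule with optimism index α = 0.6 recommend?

A1: 0.6·13.2 + 0.4·11.4 = 12.48
A2: 0.6·13.1 + 0.4·11.3 = 12.38
A3: 0.6·12.0 + 0.4·11.0 = 11.6
A4: 0.6·12.8 + 0.4·11.5 = 12.28
A5: 0.6·12.7 + 0.4·11.4 = 12.18
A6: 0.6·13.1 + 0.4·11.6 = 12.5
A7: 0.6·13.0 + 0.4·11.0 = 12.2
Highest Hurwicz score = 12.5 → A6.

A6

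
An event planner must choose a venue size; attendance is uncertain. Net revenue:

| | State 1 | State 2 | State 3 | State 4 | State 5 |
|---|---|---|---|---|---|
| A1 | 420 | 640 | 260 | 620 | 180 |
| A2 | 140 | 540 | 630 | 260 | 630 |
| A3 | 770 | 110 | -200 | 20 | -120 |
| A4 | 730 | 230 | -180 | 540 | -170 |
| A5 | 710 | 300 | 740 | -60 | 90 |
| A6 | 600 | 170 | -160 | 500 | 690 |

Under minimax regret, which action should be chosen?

Column bests: State 1=770, State 2=640, State 3=740, State 4=620, State 5=690.
A1 regrets: 350, 0, 480, 0, 510 → max 510
A2 regrets: 630, 100, 110, 360, 60 → max 630
A3 regrets: 0, 530, 940, 600, 810 → max 940
A4 regrets: 40, 410, 920, 80, 860 → max 920
A5 regrets: 60, 340, 0, 680, 600 → max 680
A6 regrets: 170, 470, 900, 120, 0 → max 900
Smallest max regret = 510 → A1.

A1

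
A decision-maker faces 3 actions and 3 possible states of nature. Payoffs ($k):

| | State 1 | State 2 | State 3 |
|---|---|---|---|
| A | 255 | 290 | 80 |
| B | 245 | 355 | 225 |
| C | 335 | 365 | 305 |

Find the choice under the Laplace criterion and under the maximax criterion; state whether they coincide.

Row averages: A=625/3, B=275, C=335
Highest average = 335 → C.
Row maxima: A=290, B=355, C=365
Best best-case = 365 → C.

laplace → C; maximax → C (agree)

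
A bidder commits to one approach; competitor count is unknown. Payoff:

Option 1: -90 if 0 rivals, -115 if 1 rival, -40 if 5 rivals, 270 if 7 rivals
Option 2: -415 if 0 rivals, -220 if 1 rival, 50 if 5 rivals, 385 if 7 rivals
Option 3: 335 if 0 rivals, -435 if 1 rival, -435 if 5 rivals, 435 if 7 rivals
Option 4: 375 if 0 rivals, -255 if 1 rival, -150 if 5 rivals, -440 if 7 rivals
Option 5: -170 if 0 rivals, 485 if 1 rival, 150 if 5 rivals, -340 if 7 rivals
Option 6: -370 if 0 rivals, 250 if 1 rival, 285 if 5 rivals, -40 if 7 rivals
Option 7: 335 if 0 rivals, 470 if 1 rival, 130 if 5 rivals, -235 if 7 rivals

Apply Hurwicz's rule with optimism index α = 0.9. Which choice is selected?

Option 5

Option 1: 0.9·270 + 0.1·(-115) = 231.5
Option 2: 0.9·385 + 0.1·(-415) = 305
Option 3: 0.9·435 + 0.1·(-435) = 348
Option 4: 0.9·375 + 0.1·(-440) = 293.5
Option 5: 0.9·485 + 0.1·(-340) = 402.5
Option 6: 0.9·285 + 0.1·(-370) = 219.5
Option 7: 0.9·470 + 0.1·(-235) = 399.5
Highest Hurwicz score = 402.5 → Option 5.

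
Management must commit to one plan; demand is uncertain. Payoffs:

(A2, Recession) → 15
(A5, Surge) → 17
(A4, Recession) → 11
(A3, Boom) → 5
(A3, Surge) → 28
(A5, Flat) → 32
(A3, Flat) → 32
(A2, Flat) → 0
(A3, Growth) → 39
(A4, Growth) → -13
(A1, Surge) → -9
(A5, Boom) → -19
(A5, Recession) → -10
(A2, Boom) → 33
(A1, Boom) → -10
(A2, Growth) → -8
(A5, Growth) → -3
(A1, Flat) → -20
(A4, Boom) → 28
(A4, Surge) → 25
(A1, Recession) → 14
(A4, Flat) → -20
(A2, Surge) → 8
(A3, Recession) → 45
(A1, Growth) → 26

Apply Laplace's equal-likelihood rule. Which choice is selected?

A3

Row averages: A1=0.2, A2=9.6, A3=29.8, A4=6.2, A5=3.4
Highest average = 29.8 → A3.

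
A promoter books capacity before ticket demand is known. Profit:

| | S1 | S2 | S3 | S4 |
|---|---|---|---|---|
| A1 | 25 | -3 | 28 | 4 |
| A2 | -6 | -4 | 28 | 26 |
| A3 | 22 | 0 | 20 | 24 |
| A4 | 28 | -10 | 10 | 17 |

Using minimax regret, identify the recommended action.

A3

Column bests: S1=28, S2=0, S3=28, S4=26.
A1 regrets: 3, 3, 0, 22 → max 22
A2 regrets: 34, 4, 0, 0 → max 34
A3 regrets: 6, 0, 8, 2 → max 8
A4 regrets: 0, 10, 18, 9 → max 18
Smallest max regret = 8 → A3.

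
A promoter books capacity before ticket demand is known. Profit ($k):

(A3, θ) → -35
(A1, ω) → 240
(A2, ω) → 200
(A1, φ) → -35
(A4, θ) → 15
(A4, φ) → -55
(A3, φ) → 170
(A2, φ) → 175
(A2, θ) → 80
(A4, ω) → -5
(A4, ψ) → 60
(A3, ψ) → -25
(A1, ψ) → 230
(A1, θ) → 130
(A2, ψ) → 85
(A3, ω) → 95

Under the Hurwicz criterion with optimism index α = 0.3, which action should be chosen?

A1: 0.3·240 + 0.7·(-35) = 47.5
A2: 0.3·200 + 0.7·80 = 116
A3: 0.3·170 + 0.7·(-35) = 26.5
A4: 0.3·60 + 0.7·(-55) = -20.5
Highest Hurwicz score = 116 → A2.

A2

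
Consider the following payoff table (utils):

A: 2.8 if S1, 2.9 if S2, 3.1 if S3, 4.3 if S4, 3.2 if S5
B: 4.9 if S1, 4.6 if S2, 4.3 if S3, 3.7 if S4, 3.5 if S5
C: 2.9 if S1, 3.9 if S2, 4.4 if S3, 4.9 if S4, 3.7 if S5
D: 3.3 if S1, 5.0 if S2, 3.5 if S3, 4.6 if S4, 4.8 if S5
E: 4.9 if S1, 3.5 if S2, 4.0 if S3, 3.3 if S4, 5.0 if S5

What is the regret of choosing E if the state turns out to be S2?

1.5

Best payoff under S2 is 5.0.
Regret = 5.0 − 3.5 = 1.5.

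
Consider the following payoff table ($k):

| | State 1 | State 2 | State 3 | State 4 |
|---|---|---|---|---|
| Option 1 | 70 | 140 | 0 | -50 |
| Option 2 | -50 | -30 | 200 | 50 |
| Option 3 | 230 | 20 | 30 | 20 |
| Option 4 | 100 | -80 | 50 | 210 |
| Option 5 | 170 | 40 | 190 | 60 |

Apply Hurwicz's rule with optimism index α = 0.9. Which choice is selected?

Option 3

Option 1: 0.9·140 + 0.1·(-50) = 121
Option 2: 0.9·200 + 0.1·(-50) = 175
Option 3: 0.9·230 + 0.1·20 = 209
Option 4: 0.9·210 + 0.1·(-80) = 181
Option 5: 0.9·190 + 0.1·40 = 175
Highest Hurwicz score = 209 → Option 3.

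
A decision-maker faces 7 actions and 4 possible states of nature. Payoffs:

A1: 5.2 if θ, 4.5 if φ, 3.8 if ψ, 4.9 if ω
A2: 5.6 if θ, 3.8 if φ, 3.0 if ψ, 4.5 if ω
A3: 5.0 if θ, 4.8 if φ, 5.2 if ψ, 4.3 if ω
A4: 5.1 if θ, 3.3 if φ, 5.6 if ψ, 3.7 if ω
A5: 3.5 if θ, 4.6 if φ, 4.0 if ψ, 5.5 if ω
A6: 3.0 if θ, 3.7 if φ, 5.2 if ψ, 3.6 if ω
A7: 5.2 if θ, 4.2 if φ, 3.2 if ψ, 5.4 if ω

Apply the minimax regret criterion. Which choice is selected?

A3

Column bests: θ=5.6, φ=4.8, ψ=5.6, ω=5.5.
A1 regrets: 0.4, 0.3, 1.8, 0.6 → max 1.8
A2 regrets: 0.0, 1.0, 2.6, 1.0 → max 2.6
A3 regrets: 0.6, 0.0, 0.4, 1.2 → max 1.2
A4 regrets: 0.5, 1.5, 0.0, 1.8 → max 1.8
A5 regrets: 2.1, 0.2, 1.6, 0.0 → max 2.1
A6 regrets: 2.6, 1.1, 0.4, 1.9 → max 2.6
A7 regrets: 0.4, 0.6, 2.4, 0.1 → max 2.4
Smallest max regret = 1.2 → A3.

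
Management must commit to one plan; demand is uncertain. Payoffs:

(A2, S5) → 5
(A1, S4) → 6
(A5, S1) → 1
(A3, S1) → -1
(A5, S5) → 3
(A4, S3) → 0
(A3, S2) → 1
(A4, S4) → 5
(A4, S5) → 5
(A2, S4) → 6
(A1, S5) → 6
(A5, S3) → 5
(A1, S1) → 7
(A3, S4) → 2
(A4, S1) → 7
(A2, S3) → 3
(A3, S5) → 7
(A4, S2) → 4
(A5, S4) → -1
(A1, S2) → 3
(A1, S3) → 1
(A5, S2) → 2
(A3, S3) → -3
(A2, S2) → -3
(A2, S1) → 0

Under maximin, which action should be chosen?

A1

Row minima: A1=1, A2=-3, A3=-3, A4=0, A5=-1
Best worst-case = 1 → A1.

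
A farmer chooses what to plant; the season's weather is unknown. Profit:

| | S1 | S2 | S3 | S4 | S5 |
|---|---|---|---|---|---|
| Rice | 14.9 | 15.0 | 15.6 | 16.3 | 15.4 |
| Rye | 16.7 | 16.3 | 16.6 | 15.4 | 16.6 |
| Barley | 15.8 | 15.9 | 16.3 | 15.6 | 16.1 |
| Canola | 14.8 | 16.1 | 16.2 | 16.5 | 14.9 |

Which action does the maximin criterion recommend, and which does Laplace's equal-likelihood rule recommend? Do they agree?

maximin → Barley; laplace → Rye (disagree)

Row minima: Rice=14.9, Rye=15.4, Barley=15.6, Canola=14.8
Best worst-case = 15.6 → Barley.
Row averages: Rice=15.44, Rye=16.32, Barley=15.94, Canola=15.7
Highest average = 16.32 → Rye.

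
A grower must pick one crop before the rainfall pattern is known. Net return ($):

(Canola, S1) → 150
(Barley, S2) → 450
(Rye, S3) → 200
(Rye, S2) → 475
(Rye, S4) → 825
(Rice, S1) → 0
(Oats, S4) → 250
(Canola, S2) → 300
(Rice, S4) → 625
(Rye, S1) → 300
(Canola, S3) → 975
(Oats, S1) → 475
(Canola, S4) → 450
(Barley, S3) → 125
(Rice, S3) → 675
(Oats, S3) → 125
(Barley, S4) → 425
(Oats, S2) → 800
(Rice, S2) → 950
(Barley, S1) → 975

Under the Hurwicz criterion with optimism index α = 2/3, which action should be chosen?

Canola: 2/3·975 + 1/3·150 = 700
Rye: 2/3·825 + 1/3·200 = 1850/3
Barley: 2/3·975 + 1/3·125 = 2075/3
Rice: 2/3·950 + 1/3·0 = 1900/3
Oats: 2/3·800 + 1/3·125 = 575
Highest Hurwicz score = 700 → Canola.

Canola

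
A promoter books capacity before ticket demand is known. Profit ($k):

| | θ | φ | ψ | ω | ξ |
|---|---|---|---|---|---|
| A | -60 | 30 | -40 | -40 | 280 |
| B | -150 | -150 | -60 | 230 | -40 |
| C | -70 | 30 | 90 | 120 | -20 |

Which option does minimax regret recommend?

Column bests: θ=-60, φ=30, ψ=90, ω=230, ξ=280.
A regrets: 0, 0, 130, 270, 0 → max 270
B regrets: 90, 180, 150, 0, 320 → max 320
C regrets: 10, 0, 0, 110, 300 → max 300
Smallest max regret = 270 → A.

A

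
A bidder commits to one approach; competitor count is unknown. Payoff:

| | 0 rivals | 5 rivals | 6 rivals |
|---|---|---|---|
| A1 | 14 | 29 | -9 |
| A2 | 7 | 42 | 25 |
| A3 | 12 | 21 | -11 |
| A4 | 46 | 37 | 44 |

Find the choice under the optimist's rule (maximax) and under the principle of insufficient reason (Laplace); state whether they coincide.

Row maxima: A1=29, A2=42, A3=21, A4=46
Best best-case = 46 → A4.
Row averages: A1=34/3, A2=74/3, A3=22/3, A4=127/3
Highest average = 127/3 → A4.

maximax → A4; laplace → A4 (agree)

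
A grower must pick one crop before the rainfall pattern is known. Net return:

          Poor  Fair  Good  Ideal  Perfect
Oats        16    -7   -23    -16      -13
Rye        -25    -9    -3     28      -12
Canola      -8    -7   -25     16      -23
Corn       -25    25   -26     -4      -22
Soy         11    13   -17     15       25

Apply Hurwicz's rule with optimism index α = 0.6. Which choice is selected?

Soy

Oats: 0.6·16 + 0.4·(-23) = 0.4
Rye: 0.6·28 + 0.4·(-25) = 6.8
Canola: 0.6·16 + 0.4·(-25) = -0.4
Corn: 0.6·25 + 0.4·(-26) = 4.6
Soy: 0.6·25 + 0.4·(-17) = 8.2
Highest Hurwicz score = 8.2 → Soy.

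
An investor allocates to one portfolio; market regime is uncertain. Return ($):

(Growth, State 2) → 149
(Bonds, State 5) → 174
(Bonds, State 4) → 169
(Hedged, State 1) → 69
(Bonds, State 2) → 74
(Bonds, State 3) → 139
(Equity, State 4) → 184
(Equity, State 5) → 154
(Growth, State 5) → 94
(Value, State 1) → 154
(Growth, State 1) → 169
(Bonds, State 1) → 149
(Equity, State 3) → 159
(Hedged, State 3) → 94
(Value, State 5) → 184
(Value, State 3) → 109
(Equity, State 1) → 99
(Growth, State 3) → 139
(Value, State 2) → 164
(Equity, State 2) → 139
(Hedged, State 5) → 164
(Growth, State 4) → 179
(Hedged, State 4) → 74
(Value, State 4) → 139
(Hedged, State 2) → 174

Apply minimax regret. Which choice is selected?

Value

Column bests: State 1=169, State 2=174, State 3=159, State 4=184, State 5=184.
Bonds regrets: 20, 100, 20, 15, 10 → max 100
Value regrets: 15, 10, 50, 45, 0 → max 50
Equity regrets: 70, 35, 0, 0, 30 → max 70
Hedged regrets: 100, 0, 65, 110, 20 → max 110
Growth regrets: 0, 25, 20, 5, 90 → max 90
Smallest max regret = 50 → Value.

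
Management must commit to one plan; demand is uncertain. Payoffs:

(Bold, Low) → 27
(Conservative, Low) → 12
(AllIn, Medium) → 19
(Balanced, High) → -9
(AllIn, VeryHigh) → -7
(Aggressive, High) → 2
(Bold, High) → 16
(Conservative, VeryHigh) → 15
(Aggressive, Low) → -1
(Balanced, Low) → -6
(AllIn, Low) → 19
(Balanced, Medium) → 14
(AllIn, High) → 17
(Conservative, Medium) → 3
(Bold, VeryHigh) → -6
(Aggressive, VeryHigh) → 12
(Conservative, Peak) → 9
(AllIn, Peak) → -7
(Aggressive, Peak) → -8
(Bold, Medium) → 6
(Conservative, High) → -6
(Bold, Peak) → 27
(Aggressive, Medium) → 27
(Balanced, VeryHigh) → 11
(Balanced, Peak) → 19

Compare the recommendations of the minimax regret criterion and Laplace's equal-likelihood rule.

Column bests: Low=27, Medium=27, High=17, VeryHigh=15, Peak=27.
Conservative regrets: 15, 24, 23, 0, 18 → max 24
Balanced regrets: 33, 13, 26, 4, 8 → max 33
Aggressive regrets: 28, 0, 15, 3, 35 → max 35
Bold regrets: 0, 21, 1, 21, 0 → max 21
AllIn regrets: 8, 8, 0, 22, 34 → max 34
Smallest max regret = 21 → Bold.
Row averages: Conservative=6.6, Balanced=5.8, Aggressive=6.4, Bold=14, AllIn=8.2
Highest average = 14 → Bold.

minimax regret → Bold; laplace → Bold (agree)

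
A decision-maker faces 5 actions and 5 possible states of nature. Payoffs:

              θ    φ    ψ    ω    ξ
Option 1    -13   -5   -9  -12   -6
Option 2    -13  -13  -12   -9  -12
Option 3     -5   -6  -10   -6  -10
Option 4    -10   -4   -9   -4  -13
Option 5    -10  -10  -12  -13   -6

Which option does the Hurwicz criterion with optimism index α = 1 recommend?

Option 4

Option 1: 1·(-5) + 0·(-13) = -5
Option 2: 1·(-9) + 0·(-13) = -9
Option 3: 1·(-5) + 0·(-10) = -5
Option 4: 1·(-4) + 0·(-13) = -4
Option 5: 1·(-6) + 0·(-13) = -6
Highest Hurwicz score = -4 → Option 4.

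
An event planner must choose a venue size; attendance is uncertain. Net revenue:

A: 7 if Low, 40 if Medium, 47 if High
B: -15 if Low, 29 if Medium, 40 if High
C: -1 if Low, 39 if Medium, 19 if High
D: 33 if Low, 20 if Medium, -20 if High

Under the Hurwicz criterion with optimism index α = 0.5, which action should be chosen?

A

A: 0.5·47 + 0.5·7 = 27
B: 0.5·40 + 0.5·(-15) = 12.5
C: 0.5·39 + 0.5·(-1) = 19
D: 0.5·33 + 0.5·(-20) = 6.5
Highest Hurwicz score = 27 → A.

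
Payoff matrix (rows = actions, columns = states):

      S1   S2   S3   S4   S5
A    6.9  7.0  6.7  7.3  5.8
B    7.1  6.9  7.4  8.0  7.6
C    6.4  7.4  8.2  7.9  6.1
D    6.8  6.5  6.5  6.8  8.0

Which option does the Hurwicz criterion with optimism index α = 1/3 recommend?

B

A: 1/3·7.3 + 2/3·5.8 = 6.3
B: 1/3·8.0 + 2/3·6.9 = 109/15
C: 1/3·8.2 + 2/3·6.1 = 6.8
D: 1/3·8.0 + 2/3·6.5 = 7
Highest Hurwicz score = 109/15 → B.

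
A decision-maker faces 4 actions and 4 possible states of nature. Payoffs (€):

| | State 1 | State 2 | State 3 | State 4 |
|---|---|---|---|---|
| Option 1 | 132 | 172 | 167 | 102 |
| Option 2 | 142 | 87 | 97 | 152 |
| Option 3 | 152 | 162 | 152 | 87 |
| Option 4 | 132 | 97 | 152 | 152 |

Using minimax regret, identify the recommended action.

Option 1

Column bests: State 1=152, State 2=172, State 3=167, State 4=152.
Option 1 regrets: 20, 0, 0, 50 → max 50
Option 2 regrets: 10, 85, 70, 0 → max 85
Option 3 regrets: 0, 10, 15, 65 → max 65
Option 4 regrets: 20, 75, 15, 0 → max 75
Smallest max regret = 50 → Option 1.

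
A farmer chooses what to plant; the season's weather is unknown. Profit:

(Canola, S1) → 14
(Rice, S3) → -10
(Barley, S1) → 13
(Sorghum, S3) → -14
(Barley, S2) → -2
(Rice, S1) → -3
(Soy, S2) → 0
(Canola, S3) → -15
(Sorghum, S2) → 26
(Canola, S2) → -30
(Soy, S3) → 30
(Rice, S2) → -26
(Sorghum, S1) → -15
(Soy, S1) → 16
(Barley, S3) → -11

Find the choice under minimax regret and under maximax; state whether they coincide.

Column bests: S1=16, S2=26, S3=30.
Barley regrets: 3, 28, 41 → max 41
Sorghum regrets: 31, 0, 44 → max 44
Canola regrets: 2, 56, 45 → max 56
Soy regrets: 0, 26, 0 → max 26
Rice regrets: 19, 52, 40 → max 52
Smallest max regret = 26 → Soy.
Row maxima: Barley=13, Sorghum=26, Canola=14, Soy=30, Rice=-3
Best best-case = 30 → Soy.

minimax regret → Soy; maximax → Soy (agree)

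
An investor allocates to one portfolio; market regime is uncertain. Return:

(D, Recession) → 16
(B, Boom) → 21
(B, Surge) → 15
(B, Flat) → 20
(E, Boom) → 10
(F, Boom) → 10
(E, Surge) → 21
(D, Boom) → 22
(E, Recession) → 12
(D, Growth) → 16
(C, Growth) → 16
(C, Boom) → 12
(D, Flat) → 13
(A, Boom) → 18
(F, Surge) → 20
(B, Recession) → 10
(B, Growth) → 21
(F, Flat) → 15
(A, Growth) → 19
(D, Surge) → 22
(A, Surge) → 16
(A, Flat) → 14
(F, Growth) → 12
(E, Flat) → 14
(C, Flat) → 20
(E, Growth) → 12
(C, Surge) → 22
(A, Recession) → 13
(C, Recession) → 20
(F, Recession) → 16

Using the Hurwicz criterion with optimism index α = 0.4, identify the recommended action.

D

A: 0.4·19 + 0.6·13 = 15.4
B: 0.4·21 + 0.6·10 = 14.4
C: 0.4·22 + 0.6·12 = 16
D: 0.4·22 + 0.6·13 = 16.6
E: 0.4·21 + 0.6·10 = 14.4
F: 0.4·20 + 0.6·10 = 14
Highest Hurwicz score = 16.6 → D.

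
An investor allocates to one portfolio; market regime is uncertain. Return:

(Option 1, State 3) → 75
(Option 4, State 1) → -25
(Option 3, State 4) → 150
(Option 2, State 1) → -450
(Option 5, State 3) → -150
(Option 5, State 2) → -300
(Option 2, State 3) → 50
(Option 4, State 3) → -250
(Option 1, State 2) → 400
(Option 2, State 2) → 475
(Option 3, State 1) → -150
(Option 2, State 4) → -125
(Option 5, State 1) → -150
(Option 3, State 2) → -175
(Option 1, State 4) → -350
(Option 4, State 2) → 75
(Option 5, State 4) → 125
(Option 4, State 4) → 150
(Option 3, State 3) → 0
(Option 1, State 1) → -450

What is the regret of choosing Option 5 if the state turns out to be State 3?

Best payoff under State 3 is 75.
Regret = 75 − (-150) = 225.

225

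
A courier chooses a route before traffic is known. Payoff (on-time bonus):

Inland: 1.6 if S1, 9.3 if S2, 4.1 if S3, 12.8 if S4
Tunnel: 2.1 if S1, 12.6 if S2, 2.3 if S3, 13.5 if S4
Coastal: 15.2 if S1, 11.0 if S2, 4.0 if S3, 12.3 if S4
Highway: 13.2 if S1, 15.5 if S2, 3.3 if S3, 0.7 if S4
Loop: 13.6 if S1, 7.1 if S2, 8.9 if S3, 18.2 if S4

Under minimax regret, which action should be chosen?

Column bests: S1=15.2, S2=15.5, S3=8.9, S4=18.2.
Inland regrets: 13.6, 6.2, 4.8, 5.4 → max 13.6
Tunnel regrets: 13.1, 2.9, 6.6, 4.7 → max 13.1
Coastal regrets: 0.0, 4.5, 4.9, 5.9 → max 5.9
Highway regrets: 2.0, 0.0, 5.6, 17.5 → max 17.5
Loop regrets: 1.6, 8.4, 0.0, 0.0 → max 8.4
Smallest max regret = 5.9 → Coastal.

Coastal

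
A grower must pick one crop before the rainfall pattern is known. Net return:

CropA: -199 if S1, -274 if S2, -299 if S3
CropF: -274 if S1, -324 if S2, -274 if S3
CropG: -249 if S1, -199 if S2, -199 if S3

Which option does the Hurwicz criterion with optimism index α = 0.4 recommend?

CropA: 0.4·(-199) + 0.6·(-299) = -259
CropF: 0.4·(-274) + 0.6·(-324) = -304
CropG: 0.4·(-199) + 0.6·(-249) = -229
Highest Hurwicz score = -229 → CropG.

CropG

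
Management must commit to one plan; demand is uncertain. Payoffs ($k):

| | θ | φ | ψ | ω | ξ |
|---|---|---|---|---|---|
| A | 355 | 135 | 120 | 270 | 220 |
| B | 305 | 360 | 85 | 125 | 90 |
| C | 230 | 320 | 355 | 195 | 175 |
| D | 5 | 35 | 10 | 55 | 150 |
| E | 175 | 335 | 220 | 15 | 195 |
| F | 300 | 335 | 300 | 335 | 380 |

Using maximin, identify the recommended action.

Row minima: A=120, B=85, C=175, D=5, E=15, F=300
Best worst-case = 300 → F.

F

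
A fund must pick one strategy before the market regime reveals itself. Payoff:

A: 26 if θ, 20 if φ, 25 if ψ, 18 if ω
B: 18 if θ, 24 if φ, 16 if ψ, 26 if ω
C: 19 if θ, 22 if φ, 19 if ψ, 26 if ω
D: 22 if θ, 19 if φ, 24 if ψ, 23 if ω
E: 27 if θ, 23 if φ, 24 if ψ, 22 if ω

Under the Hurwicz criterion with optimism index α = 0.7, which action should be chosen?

A: 0.7·26 + 0.3·18 = 23.6
B: 0.7·26 + 0.3·16 = 23
C: 0.7·26 + 0.3·19 = 23.9
D: 0.7·24 + 0.3·19 = 22.5
E: 0.7·27 + 0.3·22 = 25.5
Highest Hurwicz score = 25.5 → E.

E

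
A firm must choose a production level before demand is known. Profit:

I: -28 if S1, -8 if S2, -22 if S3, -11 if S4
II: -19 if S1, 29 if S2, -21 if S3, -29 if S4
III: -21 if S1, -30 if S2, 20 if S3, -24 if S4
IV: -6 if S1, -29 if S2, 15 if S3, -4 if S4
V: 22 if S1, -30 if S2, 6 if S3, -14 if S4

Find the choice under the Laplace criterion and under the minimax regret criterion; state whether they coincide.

Row averages: I=-17.25, II=-10, III=-13.75, IV=-6, V=-4
Highest average = -4 → V.
Column bests: S1=22, S2=29, S3=20, S4=-4.
I regrets: 50, 37, 42, 7 → max 50
II regrets: 41, 0, 41, 25 → max 41
III regrets: 43, 59, 0, 20 → max 59
IV regrets: 28, 58, 5, 0 → max 58
V regrets: 0, 59, 14, 10 → max 59
Smallest max regret = 41 → II.

laplace → V; minimax regret → II (disagree)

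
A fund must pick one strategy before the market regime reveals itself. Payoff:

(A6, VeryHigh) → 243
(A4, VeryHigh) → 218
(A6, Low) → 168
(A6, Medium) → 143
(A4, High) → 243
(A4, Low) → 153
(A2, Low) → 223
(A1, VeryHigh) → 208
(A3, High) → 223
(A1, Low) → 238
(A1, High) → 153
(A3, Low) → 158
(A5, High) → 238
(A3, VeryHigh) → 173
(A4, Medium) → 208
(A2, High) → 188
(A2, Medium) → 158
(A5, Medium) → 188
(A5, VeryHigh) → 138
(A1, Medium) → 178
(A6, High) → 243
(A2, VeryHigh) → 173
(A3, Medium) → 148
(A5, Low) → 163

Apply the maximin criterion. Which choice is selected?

A2

Row minima: A1=153, A2=158, A3=148, A4=153, A5=138, A6=143
Best worst-case = 158 → A2.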